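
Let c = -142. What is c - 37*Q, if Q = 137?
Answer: -5211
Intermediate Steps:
c - 37*Q = -142 - 37*137 = -142 - 5069 = -5211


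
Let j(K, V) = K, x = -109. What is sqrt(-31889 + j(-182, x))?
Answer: I*sqrt(32071) ≈ 179.08*I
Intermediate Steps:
sqrt(-31889 + j(-182, x)) = sqrt(-31889 - 182) = sqrt(-32071) = I*sqrt(32071)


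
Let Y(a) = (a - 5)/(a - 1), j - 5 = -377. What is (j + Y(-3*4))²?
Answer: 23222761/169 ≈ 1.3741e+5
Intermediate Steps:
j = -372 (j = 5 - 377 = -372)
Y(a) = (-5 + a)/(-1 + a)
(j + Y(-3*4))² = (-372 + (-5 - 3*4)/(-1 - 3*4))² = (-372 + (-5 - 12)/(-1 - 12))² = (-372 - 17/(-13))² = (-372 - 1/13*(-17))² = (-372 + 17/13)² = (-4819/13)² = 23222761/169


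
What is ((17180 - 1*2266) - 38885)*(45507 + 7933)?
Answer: -1281010240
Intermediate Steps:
((17180 - 1*2266) - 38885)*(45507 + 7933) = ((17180 - 2266) - 38885)*53440 = (14914 - 38885)*53440 = -23971*53440 = -1281010240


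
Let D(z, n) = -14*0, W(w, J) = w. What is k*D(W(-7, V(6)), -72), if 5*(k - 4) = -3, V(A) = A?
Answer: 0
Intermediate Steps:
D(z, n) = 0
k = 17/5 (k = 4 + (⅕)*(-3) = 4 - ⅗ = 17/5 ≈ 3.4000)
k*D(W(-7, V(6)), -72) = (17/5)*0 = 0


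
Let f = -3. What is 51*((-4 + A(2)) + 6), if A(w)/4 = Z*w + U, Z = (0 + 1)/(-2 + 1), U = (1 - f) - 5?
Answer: -510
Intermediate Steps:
U = -1 (U = (1 - 1*(-3)) - 5 = (1 + 3) - 5 = 4 - 5 = -1)
Z = -1 (Z = 1/(-1) = 1*(-1) = -1)
A(w) = -4 - 4*w (A(w) = 4*(-w - 1) = 4*(-1 - w) = -4 - 4*w)
51*((-4 + A(2)) + 6) = 51*((-4 + (-4 - 4*2)) + 6) = 51*((-4 + (-4 - 8)) + 6) = 51*((-4 - 12) + 6) = 51*(-16 + 6) = 51*(-10) = -510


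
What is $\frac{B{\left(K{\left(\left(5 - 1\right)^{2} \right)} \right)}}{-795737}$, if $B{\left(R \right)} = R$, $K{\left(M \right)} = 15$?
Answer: $- \frac{15}{795737} \approx -1.885 \cdot 10^{-5}$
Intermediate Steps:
$\frac{B{\left(K{\left(\left(5 - 1\right)^{2} \right)} \right)}}{-795737} = \frac{15}{-795737} = 15 \left(- \frac{1}{795737}\right) = - \frac{15}{795737}$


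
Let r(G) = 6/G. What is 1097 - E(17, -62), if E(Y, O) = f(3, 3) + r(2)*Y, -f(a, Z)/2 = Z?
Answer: 1052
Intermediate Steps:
f(a, Z) = -2*Z
E(Y, O) = -6 + 3*Y (E(Y, O) = -2*3 + (6/2)*Y = -6 + (6*(½))*Y = -6 + 3*Y)
1097 - E(17, -62) = 1097 - (-6 + 3*17) = 1097 - (-6 + 51) = 1097 - 1*45 = 1097 - 45 = 1052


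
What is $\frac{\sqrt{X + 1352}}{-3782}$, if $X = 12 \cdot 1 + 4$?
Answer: $- \frac{3 \sqrt{38}}{1891} \approx -0.0097796$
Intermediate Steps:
$X = 16$ ($X = 12 + 4 = 16$)
$\frac{\sqrt{X + 1352}}{-3782} = \frac{\sqrt{16 + 1352}}{-3782} = \sqrt{1368} \left(- \frac{1}{3782}\right) = 6 \sqrt{38} \left(- \frac{1}{3782}\right) = - \frac{3 \sqrt{38}}{1891}$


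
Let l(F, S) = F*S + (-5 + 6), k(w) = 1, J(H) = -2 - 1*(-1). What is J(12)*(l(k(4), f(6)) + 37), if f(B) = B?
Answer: -44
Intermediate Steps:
J(H) = -1 (J(H) = -2 + 1 = -1)
l(F, S) = 1 + F*S (l(F, S) = F*S + 1 = 1 + F*S)
J(12)*(l(k(4), f(6)) + 37) = -((1 + 1*6) + 37) = -((1 + 6) + 37) = -(7 + 37) = -1*44 = -44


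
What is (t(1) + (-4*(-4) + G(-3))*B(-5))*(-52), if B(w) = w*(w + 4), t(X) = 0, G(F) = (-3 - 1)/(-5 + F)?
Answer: -4290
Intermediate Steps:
G(F) = -4/(-5 + F)
B(w) = w*(4 + w)
(t(1) + (-4*(-4) + G(-3))*B(-5))*(-52) = (0 + (-4*(-4) - 4/(-5 - 3))*(-5*(4 - 5)))*(-52) = (0 + (16 - 4/(-8))*(-5*(-1)))*(-52) = (0 + (16 - 4*(-1/8))*5)*(-52) = (0 + (16 + 1/2)*5)*(-52) = (0 + (33/2)*5)*(-52) = (0 + 165/2)*(-52) = (165/2)*(-52) = -4290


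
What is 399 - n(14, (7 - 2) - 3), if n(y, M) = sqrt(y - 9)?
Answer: 399 - sqrt(5) ≈ 396.76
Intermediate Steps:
n(y, M) = sqrt(-9 + y)
399 - n(14, (7 - 2) - 3) = 399 - sqrt(-9 + 14) = 399 - sqrt(5)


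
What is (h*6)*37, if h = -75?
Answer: -16650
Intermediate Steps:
(h*6)*37 = -75*6*37 = -450*37 = -16650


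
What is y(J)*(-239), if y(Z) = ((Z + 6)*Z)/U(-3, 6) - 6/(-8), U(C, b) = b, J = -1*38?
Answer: -583399/12 ≈ -48617.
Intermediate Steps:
J = -38
y(Z) = ¾ + Z*(6 + Z)/6 (y(Z) = ((Z + 6)*Z)/6 - 6/(-8) = ((6 + Z)*Z)*(⅙) - 6*(-⅛) = (Z*(6 + Z))*(⅙) + ¾ = Z*(6 + Z)/6 + ¾ = ¾ + Z*(6 + Z)/6)
y(J)*(-239) = (¾ - 38 + (⅙)*(-38)²)*(-239) = (¾ - 38 + (⅙)*1444)*(-239) = (¾ - 38 + 722/3)*(-239) = (2441/12)*(-239) = -583399/12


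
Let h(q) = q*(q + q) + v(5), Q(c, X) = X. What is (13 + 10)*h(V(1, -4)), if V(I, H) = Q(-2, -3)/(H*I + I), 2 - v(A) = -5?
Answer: 207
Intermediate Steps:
v(A) = 7 (v(A) = 2 - 1*(-5) = 2 + 5 = 7)
V(I, H) = -3/(I + H*I) (V(I, H) = -3/(H*I + I) = -3/(I + H*I))
h(q) = 7 + 2*q² (h(q) = q*(q + q) + 7 = q*(2*q) + 7 = 2*q² + 7 = 7 + 2*q²)
(13 + 10)*h(V(1, -4)) = (13 + 10)*(7 + 2*(-3/(1*(1 - 4)))²) = 23*(7 + 2*(-3*1/(-3))²) = 23*(7 + 2*(-3*1*(-⅓))²) = 23*(7 + 2*1²) = 23*(7 + 2*1) = 23*(7 + 2) = 23*9 = 207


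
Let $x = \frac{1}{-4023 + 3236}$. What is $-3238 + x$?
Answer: $- \frac{2548307}{787} \approx -3238.0$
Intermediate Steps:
$x = - \frac{1}{787}$ ($x = \frac{1}{-787} = - \frac{1}{787} \approx -0.0012706$)
$-3238 + x = -3238 - \frac{1}{787} = - \frac{2548307}{787}$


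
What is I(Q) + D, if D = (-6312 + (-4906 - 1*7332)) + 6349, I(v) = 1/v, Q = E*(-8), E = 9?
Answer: -878473/72 ≈ -12201.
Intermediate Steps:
Q = -72 (Q = 9*(-8) = -72)
D = -12201 (D = (-6312 + (-4906 - 7332)) + 6349 = (-6312 - 12238) + 6349 = -18550 + 6349 = -12201)
I(Q) + D = 1/(-72) - 12201 = -1/72 - 12201 = -878473/72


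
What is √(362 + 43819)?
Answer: 3*√4909 ≈ 210.19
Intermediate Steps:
√(362 + 43819) = √44181 = 3*√4909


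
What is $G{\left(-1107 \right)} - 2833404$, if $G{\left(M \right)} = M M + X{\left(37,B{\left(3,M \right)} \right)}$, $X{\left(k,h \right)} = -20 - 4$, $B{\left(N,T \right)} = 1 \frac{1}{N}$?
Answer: $-1607979$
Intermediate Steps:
$B{\left(N,T \right)} = \frac{1}{N}$
$X{\left(k,h \right)} = -24$ ($X{\left(k,h \right)} = -20 - 4 = -24$)
$G{\left(M \right)} = -24 + M^{2}$ ($G{\left(M \right)} = M M - 24 = M^{2} - 24 = -24 + M^{2}$)
$G{\left(-1107 \right)} - 2833404 = \left(-24 + \left(-1107\right)^{2}\right) - 2833404 = \left(-24 + 1225449\right) - 2833404 = 1225425 - 2833404 = -1607979$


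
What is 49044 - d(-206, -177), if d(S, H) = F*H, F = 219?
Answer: 87807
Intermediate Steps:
d(S, H) = 219*H
49044 - d(-206, -177) = 49044 - 219*(-177) = 49044 - 1*(-38763) = 49044 + 38763 = 87807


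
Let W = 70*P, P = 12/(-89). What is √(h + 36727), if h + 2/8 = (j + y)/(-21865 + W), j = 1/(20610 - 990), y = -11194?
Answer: √59538498199689434989210/1273223550 ≈ 191.64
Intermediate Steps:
P = -12/89 (P = 12*(-1/89) = -12/89 ≈ -0.13483)
W = -840/89 (W = 70*(-12/89) = -840/89 ≈ -9.4382)
j = 1/19620 ≈ 5.0968e-5
h = 4998781103/19098353250 (h = -¼ + (1/19620 - 11194)/(-21865 - 840/89) = -¼ - 219626279/(19620*(-1946825/89)) = -¼ - 219626279/19620*(-89/1946825) = -¼ + 19546738831/38196706500 = 4998781103/19098353250 ≈ 0.26174)
√(h + 36727) = √(4998781103/19098353250 + 36727) = √(701430218593853/19098353250) = √59538498199689434989210/1273223550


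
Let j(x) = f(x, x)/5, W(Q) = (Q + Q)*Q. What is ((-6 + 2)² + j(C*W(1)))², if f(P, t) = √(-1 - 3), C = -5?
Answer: 6396/25 + 64*I/5 ≈ 255.84 + 12.8*I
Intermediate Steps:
W(Q) = 2*Q² (W(Q) = (2*Q)*Q = 2*Q²)
f(P, t) = 2*I (f(P, t) = √(-4) = 2*I)
j(x) = 2*I/5 (j(x) = (2*I)/5 = (2*I)*(⅕) = 2*I/5)
((-6 + 2)² + j(C*W(1)))² = ((-6 + 2)² + 2*I/5)² = ((-4)² + 2*I/5)² = (16 + 2*I/5)²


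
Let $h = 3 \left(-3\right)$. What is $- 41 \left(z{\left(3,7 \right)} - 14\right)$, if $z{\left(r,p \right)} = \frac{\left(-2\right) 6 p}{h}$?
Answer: $\frac{574}{3} \approx 191.33$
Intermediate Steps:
$h = -9$
$z{\left(r,p \right)} = \frac{4 p}{3}$ ($z{\left(r,p \right)} = \frac{\left(-2\right) 6 p}{-9} = - 12 p \left(- \frac{1}{9}\right) = \frac{4 p}{3}$)
$- 41 \left(z{\left(3,7 \right)} - 14\right) = - 41 \left(\frac{4}{3} \cdot 7 - 14\right) = - 41 \left(\frac{28}{3} - 14\right) = \left(-41\right) \left(- \frac{14}{3}\right) = \frac{574}{3}$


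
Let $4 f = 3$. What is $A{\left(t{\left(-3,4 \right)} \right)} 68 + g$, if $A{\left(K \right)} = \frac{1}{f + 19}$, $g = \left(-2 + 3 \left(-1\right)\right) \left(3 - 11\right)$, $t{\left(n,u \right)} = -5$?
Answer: $\frac{3432}{79} \approx 43.443$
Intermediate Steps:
$f = \frac{3}{4}$ ($f = \frac{1}{4} \cdot 3 = \frac{3}{4} \approx 0.75$)
$g = 40$ ($g = \left(-2 - 3\right) \left(-8\right) = \left(-5\right) \left(-8\right) = 40$)
$A{\left(K \right)} = \frac{4}{79}$ ($A{\left(K \right)} = \frac{1}{\frac{3}{4} + 19} = \frac{1}{\frac{79}{4}} = \frac{4}{79}$)
$A{\left(t{\left(-3,4 \right)} \right)} 68 + g = \frac{4}{79} \cdot 68 + 40 = \frac{272}{79} + 40 = \frac{3432}{79}$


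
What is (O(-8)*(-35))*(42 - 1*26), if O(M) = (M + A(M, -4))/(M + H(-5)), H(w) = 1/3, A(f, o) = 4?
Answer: -6720/23 ≈ -292.17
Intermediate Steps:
H(w) = 1/3
O(M) = (4 + M)/(1/3 + M) (O(M) = (M + 4)/(M + 1/3) = (4 + M)/(1/3 + M))
(O(-8)*(-35))*(42 - 1*26) = ((3*(4 - 8)/(1 + 3*(-8)))*(-35))*(42 - 1*26) = ((3*(-4)/(1 - 24))*(-35))*(42 - 26) = ((3*(-4)/(-23))*(-35))*16 = ((3*(-1/23)*(-4))*(-35))*16 = ((12/23)*(-35))*16 = -420/23*16 = -6720/23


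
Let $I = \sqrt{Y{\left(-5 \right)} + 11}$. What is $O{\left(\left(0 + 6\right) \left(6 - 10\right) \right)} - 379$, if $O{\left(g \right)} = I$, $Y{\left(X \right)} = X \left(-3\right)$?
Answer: $-379 + \sqrt{26} \approx -373.9$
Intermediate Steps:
$Y{\left(X \right)} = - 3 X$
$I = \sqrt{26}$ ($I = \sqrt{\left(-3\right) \left(-5\right) + 11} = \sqrt{15 + 11} = \sqrt{26} \approx 5.099$)
$O{\left(g \right)} = \sqrt{26}$
$O{\left(\left(0 + 6\right) \left(6 - 10\right) \right)} - 379 = \sqrt{26} - 379 = -379 + \sqrt{26}$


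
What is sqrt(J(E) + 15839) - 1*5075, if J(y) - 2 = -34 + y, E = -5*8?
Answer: -5075 + sqrt(15767) ≈ -4949.4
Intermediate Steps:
E = -40
J(y) = -32 + y (J(y) = 2 + (-34 + y) = -32 + y)
sqrt(J(E) + 15839) - 1*5075 = sqrt((-32 - 40) + 15839) - 1*5075 = sqrt(-72 + 15839) - 5075 = sqrt(15767) - 5075 = -5075 + sqrt(15767)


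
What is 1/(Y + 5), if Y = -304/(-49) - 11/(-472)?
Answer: 23128/259667 ≈ 0.089068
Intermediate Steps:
Y = 144027/23128 (Y = -304*(-1/49) - 11*(-1/472) = 304/49 + 11/472 = 144027/23128 ≈ 6.2274)
1/(Y + 5) = 1/(144027/23128 + 5) = 1/(259667/23128) = 23128/259667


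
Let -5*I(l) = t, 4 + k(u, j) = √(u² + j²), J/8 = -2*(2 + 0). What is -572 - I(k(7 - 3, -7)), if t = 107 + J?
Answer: -557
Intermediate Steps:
J = -32 (J = 8*(-2*(2 + 0)) = 8*(-2*2) = 8*(-4) = -32)
t = 75 (t = 107 - 32 = 75)
k(u, j) = -4 + √(j² + u²) (k(u, j) = -4 + √(u² + j²) = -4 + √(j² + u²))
I(l) = -15 (I(l) = -⅕*75 = -15)
-572 - I(k(7 - 3, -7)) = -572 - 1*(-15) = -572 + 15 = -557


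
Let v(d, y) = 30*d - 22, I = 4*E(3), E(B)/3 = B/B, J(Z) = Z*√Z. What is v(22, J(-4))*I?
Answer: 7656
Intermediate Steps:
J(Z) = Z^(3/2)
E(B) = 3 (E(B) = 3*(B/B) = 3*1 = 3)
I = 12 (I = 4*3 = 12)
v(d, y) = -22 + 30*d
v(22, J(-4))*I = (-22 + 30*22)*12 = (-22 + 660)*12 = 638*12 = 7656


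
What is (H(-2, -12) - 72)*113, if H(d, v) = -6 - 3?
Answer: -9153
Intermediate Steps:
H(d, v) = -9
(H(-2, -12) - 72)*113 = (-9 - 72)*113 = -81*113 = -9153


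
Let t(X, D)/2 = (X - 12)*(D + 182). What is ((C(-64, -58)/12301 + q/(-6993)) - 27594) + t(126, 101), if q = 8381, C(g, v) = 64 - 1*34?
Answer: 3176648693599/86020893 ≈ 36929.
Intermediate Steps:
C(g, v) = 30 (C(g, v) = 64 - 34 = 30)
t(X, D) = 2*(-12 + X)*(182 + D) (t(X, D) = 2*((X - 12)*(D + 182)) = 2*((-12 + X)*(182 + D)) = 2*(-12 + X)*(182 + D))
((C(-64, -58)/12301 + q/(-6993)) - 27594) + t(126, 101) = ((30/12301 + 8381/(-6993)) - 27594) + (-4368 - 24*101 + 364*126 + 2*101*126) = ((30*(1/12301) + 8381*(-1/6993)) - 27594) + (-4368 - 2424 + 45864 + 25452) = ((30/12301 - 8381/6993) - 27594) + 64524 = (-102884891/86020893 - 27594) + 64524 = -2373763406333/86020893 + 64524 = 3176648693599/86020893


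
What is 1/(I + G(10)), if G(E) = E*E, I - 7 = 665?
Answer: 1/772 ≈ 0.0012953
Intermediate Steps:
I = 672 (I = 7 + 665 = 672)
G(E) = E²
1/(I + G(10)) = 1/(672 + 10²) = 1/(672 + 100) = 1/772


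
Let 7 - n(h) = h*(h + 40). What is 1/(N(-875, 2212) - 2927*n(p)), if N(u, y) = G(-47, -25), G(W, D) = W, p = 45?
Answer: 1/11175239 ≈ 8.9484e-8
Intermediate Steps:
n(h) = 7 - h*(40 + h) (n(h) = 7 - h*(h + 40) = 7 - h*(40 + h))
N(u, y) = -47
1/(N(-875, 2212) - 2927*n(p)) = 1/(-47 - 2927*(7 - 1*45**2 - 40*45)) = 1/(-47 - 2927*(7 - 1*2025 - 1800)) = 1/(-47 - 2927*(7 - 2025 - 1800)) = 1/(-47 - 2927*(-3818)) = 1/(-47 + 11175286) = 1/11175239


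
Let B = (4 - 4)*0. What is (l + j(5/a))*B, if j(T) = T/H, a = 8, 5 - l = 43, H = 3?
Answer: 0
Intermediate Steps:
l = -38 (l = 5 - 1*43 = 5 - 43 = -38)
j(T) = T/3
B = 0 (B = 0*0 = 0)
(l + j(5/a))*B = (-38 + (5/8)/3)*0 = (-38 + (5*(1/8))/3)*0 = (-38 + (1/3)*(5/8))*0 = (-38 + 5/24)*0 = -907/24*0 = 0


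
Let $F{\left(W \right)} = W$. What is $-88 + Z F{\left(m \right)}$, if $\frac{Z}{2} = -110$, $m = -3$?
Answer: $572$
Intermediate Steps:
$Z = -220$ ($Z = 2 \left(-110\right) = -220$)
$-88 + Z F{\left(m \right)} = -88 - -660 = -88 + 660 = 572$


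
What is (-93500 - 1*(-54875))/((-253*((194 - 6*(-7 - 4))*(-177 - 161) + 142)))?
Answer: -12875/7399238 ≈ -0.0017400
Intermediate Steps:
(-93500 - 1*(-54875))/((-253*((194 - 6*(-7 - 4))*(-177 - 161) + 142))) = (-93500 + 54875)/((-253*((194 - 6*(-11))*(-338) + 142))) = -38625*(-1/(253*((194 + 66)*(-338) + 142))) = -38625*(-1/(253*(260*(-338) + 142))) = -38625*(-1/(253*(-87880 + 142))) = -38625/((-253*(-87738))) = -38625/22197714 = -38625*1/22197714 = -12875/7399238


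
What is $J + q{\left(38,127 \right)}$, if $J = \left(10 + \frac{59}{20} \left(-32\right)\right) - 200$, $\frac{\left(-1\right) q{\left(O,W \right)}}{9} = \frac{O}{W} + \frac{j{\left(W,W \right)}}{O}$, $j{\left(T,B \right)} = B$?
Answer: $- \frac{7653357}{24130} \approx -317.17$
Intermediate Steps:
$q{\left(O,W \right)} = - \frac{9 O}{W} - \frac{9 W}{O}$ ($q{\left(O,W \right)} = - 9 \left(\frac{O}{W} + \frac{W}{O}\right) = - \frac{9 O}{W} - \frac{9 W}{O}$)
$J = - \frac{1422}{5}$ ($J = \left(10 + 59 \cdot \frac{1}{20} \left(-32\right)\right) - 200 = \left(10 + \frac{59}{20} \left(-32\right)\right) - 200 = \left(10 - \frac{472}{5}\right) - 200 = - \frac{422}{5} - 200 = - \frac{1422}{5} \approx -284.4$)
$J + q{\left(38,127 \right)} = - \frac{1422}{5} - \left(\frac{342}{127} + \frac{1143}{38}\right) = - \frac{1422}{5} - \frac{158157}{4826} = - \frac{7653357}{24130}$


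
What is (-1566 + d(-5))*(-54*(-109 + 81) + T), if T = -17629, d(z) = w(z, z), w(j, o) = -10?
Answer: 25400392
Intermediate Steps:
d(z) = -10
(-1566 + d(-5))*(-54*(-109 + 81) + T) = (-1566 - 10)*(-54*(-109 + 81) - 17629) = -1576*(-54*(-28) - 17629) = -1576*(1512 - 17629) = -1576*(-16117) = 25400392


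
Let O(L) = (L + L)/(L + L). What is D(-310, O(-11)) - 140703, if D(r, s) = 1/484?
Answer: -68100251/484 ≈ -1.4070e+5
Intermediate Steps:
O(L) = 1 (O(L) = (2*L)/((2*L)) = (2*L)*(1/(2*L)) = 1)
D(r, s) = 1/484
D(-310, O(-11)) - 140703 = 1/484 - 140703 = -68100251/484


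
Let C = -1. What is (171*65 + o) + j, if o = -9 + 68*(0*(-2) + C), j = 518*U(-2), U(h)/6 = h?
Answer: 4822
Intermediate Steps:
U(h) = 6*h
j = -6216 (j = 518*(6*(-2)) = 518*(-12) = -6216)
o = -77 (o = -9 + 68*(0*(-2) - 1) = -9 + 68*(0 - 1) = -9 + 68*(-1) = -9 - 68 = -77)
(171*65 + o) + j = (171*65 - 77) - 6216 = (11115 - 77) - 6216 = 11038 - 6216 = 4822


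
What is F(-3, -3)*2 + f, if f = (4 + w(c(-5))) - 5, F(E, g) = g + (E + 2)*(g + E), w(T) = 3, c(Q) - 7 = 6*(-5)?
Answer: 8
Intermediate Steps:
c(Q) = -23 (c(Q) = 7 + 6*(-5) = 7 - 30 = -23)
F(E, g) = g + (2 + E)*(E + g)
f = 2 (f = (4 + 3) - 5 = 7 - 5 = 2)
F(-3, -3)*2 + f = ((-3)² + 2*(-3) + 3*(-3) - 3*(-3))*2 + 2 = (9 - 6 - 9 + 9)*2 + 2 = 3*2 + 2 = 6 + 2 = 8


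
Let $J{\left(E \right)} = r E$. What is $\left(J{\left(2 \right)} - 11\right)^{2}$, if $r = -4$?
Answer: $361$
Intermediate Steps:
$J{\left(E \right)} = - 4 E$
$\left(J{\left(2 \right)} - 11\right)^{2} = \left(\left(-4\right) 2 - 11\right)^{2} = \left(-8 - 11\right)^{2} = \left(-19\right)^{2} = 361$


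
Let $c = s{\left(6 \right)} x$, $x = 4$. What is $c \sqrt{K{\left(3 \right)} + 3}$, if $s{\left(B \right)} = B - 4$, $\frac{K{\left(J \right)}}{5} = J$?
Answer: $24 \sqrt{2} \approx 33.941$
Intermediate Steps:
$K{\left(J \right)} = 5 J$
$s{\left(B \right)} = -4 + B$
$c = 8$ ($c = \left(-4 + 6\right) 4 = 2 \cdot 4 = 8$)
$c \sqrt{K{\left(3 \right)} + 3} = 8 \sqrt{5 \cdot 3 + 3} = 8 \sqrt{15 + 3} = 8 \sqrt{18} = 8 \cdot 3 \sqrt{2} = 24 \sqrt{2}$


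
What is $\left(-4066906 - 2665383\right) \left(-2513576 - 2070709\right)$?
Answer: $30862731478365$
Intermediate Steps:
$\left(-4066906 - 2665383\right) \left(-2513576 - 2070709\right) = \left(-6732289\right) \left(-4584285\right) = 30862731478365$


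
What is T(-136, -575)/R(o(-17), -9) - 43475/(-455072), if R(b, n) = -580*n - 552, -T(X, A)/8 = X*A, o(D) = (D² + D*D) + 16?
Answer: -71122525475/531069024 ≈ -133.92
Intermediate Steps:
o(D) = 16 + 2*D² (o(D) = (D² + D²) + 16 = 2*D² + 16 = 16 + 2*D²)
T(X, A) = -8*A*X (T(X, A) = -8*X*A = -8*A*X)
R(b, n) = -552 - 580*n
T(-136, -575)/R(o(-17), -9) - 43475/(-455072) = (-8*(-575)*(-136))/(-552 - 580*(-9)) - 43475/(-455072) = -625600/(-552 + 5220) - 43475*(-1/455072) = -625600/4668 + 43475/455072 = -625600*1/4668 + 43475/455072 = -156400/1167 + 43475/455072 = -71122525475/531069024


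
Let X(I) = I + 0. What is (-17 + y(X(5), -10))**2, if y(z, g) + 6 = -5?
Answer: 784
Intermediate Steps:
X(I) = I
y(z, g) = -11 (y(z, g) = -6 - 5 = -11)
(-17 + y(X(5), -10))**2 = (-17 - 11)**2 = (-28)**2 = 784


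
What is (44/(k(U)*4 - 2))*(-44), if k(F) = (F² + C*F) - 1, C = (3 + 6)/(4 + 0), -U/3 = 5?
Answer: -176/69 ≈ -2.5507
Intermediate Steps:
U = -15 (U = -3*5 = -15)
C = 9/4 ≈ 2.2500
k(F) = -1 + F² + 9*F/4 (k(F) = (F² + 9*F/4) - 1 = -1 + F² + 9*F/4)
(44/(k(U)*4 - 2))*(-44) = (44/((-1 + (-15)² + (9/4)*(-15))*4 - 2))*(-44) = (44/((-1 + 225 - 135/4)*4 - 2))*(-44) = (44/((761/4)*4 - 2))*(-44) = (44/(761 - 2))*(-44) = (44/759)*(-44) = (44*(1/759))*(-44) = (4/69)*(-44) = -176/69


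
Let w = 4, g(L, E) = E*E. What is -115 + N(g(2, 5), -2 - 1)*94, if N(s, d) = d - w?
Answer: -773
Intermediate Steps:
g(L, E) = E²
N(s, d) = -4 + d (N(s, d) = d - 1*4 = d - 4 = -4 + d)
-115 + N(g(2, 5), -2 - 1)*94 = -115 + (-4 + (-2 - 1))*94 = -115 + (-4 - 3)*94 = -115 - 7*94 = -115 - 658 = -773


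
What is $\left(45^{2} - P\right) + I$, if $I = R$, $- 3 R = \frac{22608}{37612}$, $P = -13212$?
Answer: $\frac{143271627}{9403} \approx 15237.0$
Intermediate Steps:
$R = - \frac{1884}{9403}$ ($R = - \frac{22608 \cdot \frac{1}{37612}}{3} = \left(- \frac{1}{3}\right) \frac{5652}{9403} = - \frac{1884}{9403} \approx -0.20036$)
$I = - \frac{1884}{9403} \approx -0.20036$
$\left(45^{2} - P\right) + I = \left(45^{2} - -13212\right) - \frac{1884}{9403} = \left(2025 + 13212\right) - \frac{1884}{9403} = 15237 - \frac{1884}{9403} = \frac{143271627}{9403}$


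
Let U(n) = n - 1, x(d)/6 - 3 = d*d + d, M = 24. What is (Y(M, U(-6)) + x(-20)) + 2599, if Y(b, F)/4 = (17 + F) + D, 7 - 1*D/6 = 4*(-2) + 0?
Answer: 5297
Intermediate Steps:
D = 90 (D = 42 - 6*(4*(-2) + 0) = 42 - 6*(-8 + 0) = 42 - 6*(-8) = 42 + 48 = 90)
x(d) = 18 + 6*d + 6*d**2 (x(d) = 18 + 6*(d*d + d) = 18 + 6*(d**2 + d) = 18 + 6*(d + d**2) = 18 + (6*d + 6*d**2) = 18 + 6*d + 6*d**2)
U(n) = -1 + n
Y(b, F) = 428 + 4*F (Y(b, F) = 4*((17 + F) + 90) = 4*(107 + F) = 428 + 4*F)
(Y(M, U(-6)) + x(-20)) + 2599 = ((428 + 4*(-1 - 6)) + (18 + 6*(-20) + 6*(-20)**2)) + 2599 = ((428 + 4*(-7)) + (18 - 120 + 6*400)) + 2599 = ((428 - 28) + (18 - 120 + 2400)) + 2599 = (400 + 2298) + 2599 = 2698 + 2599 = 5297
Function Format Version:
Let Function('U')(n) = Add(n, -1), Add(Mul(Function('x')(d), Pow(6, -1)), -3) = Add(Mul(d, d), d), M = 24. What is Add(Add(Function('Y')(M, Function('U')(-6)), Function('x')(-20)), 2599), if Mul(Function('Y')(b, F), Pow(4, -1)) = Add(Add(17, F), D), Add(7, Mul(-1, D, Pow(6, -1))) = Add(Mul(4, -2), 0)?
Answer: 5297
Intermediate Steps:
D = 90 (D = Add(42, Mul(-6, Add(Mul(4, -2), 0))) = Add(42, Mul(-6, Add(-8, 0))) = Add(42, Mul(-6, -8)) = Add(42, 48) = 90)
Function('x')(d) = Add(18, Mul(6, d), Mul(6, Pow(d, 2))) (Function('x')(d) = Add(18, Mul(6, Add(Mul(d, d), d))) = Add(18, Mul(6, Add(Pow(d, 2), d))) = Add(18, Mul(6, Add(d, Pow(d, 2)))) = Add(18, Add(Mul(6, d), Mul(6, Pow(d, 2)))) = Add(18, Mul(6, d), Mul(6, Pow(d, 2))))
Function('U')(n) = Add(-1, n)
Function('Y')(b, F) = Add(428, Mul(4, F)) (Function('Y')(b, F) = Mul(4, Add(Add(17, F), 90)) = Mul(4, Add(107, F)) = Add(428, Mul(4, F)))
Add(Add(Function('Y')(M, Function('U')(-6)), Function('x')(-20)), 2599) = Add(Add(Add(428, Mul(4, Add(-1, -6))), Add(18, Mul(6, -20), Mul(6, Pow(-20, 2)))), 2599) = Add(Add(Add(428, Mul(4, -7)), Add(18, -120, Mul(6, 400))), 2599) = Add(Add(Add(428, -28), Add(18, -120, 2400)), 2599) = Add(Add(400, 2298), 2599) = Add(2698, 2599) = 5297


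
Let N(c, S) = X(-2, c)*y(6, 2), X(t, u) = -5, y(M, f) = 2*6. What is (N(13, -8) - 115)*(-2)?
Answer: 350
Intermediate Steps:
y(M, f) = 12
N(c, S) = -60 (N(c, S) = -5*12 = -60)
(N(13, -8) - 115)*(-2) = (-60 - 115)*(-2) = -175*(-2) = 350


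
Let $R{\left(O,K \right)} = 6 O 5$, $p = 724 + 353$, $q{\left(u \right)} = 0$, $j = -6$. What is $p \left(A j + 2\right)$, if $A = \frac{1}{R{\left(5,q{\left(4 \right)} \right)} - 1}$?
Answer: $\frac{314484}{149} \approx 2110.6$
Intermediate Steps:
$p = 1077$
$R{\left(O,K \right)} = 30 O$
$A = \frac{1}{149}$ ($A = \frac{1}{30 \cdot 5 - 1} = \frac{1}{150 - 1} = \frac{1}{149} \approx 0.0067114$)
$p \left(A j + 2\right) = 1077 \left(\frac{1}{149} \left(-6\right) + 2\right) = 1077 \left(- \frac{6}{149} + 2\right) = 1077 \cdot \frac{292}{149} = \frac{314484}{149}$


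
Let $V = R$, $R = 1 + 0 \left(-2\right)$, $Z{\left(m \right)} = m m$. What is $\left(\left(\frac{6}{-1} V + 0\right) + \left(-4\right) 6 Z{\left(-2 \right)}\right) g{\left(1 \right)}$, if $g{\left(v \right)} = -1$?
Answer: $102$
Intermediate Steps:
$Z{\left(m \right)} = m^{2}$
$R = 1$ ($R = 1 + 0 = 1$)
$V = 1$
$\left(\left(\frac{6}{-1} V + 0\right) + \left(-4\right) 6 Z{\left(-2 \right)}\right) g{\left(1 \right)} = \left(\left(\frac{6}{-1} \cdot 1 + 0\right) + \left(-4\right) 6 \left(-2\right)^{2}\right) \left(-1\right) = \left(\left(6 \left(-1\right) 1 + 0\right) - 96\right) \left(-1\right) = \left(\left(\left(-6\right) 1 + 0\right) - 96\right) \left(-1\right) = \left(\left(-6 + 0\right) - 96\right) \left(-1\right) = \left(-6 - 96\right) \left(-1\right) = \left(-102\right) \left(-1\right) = 102$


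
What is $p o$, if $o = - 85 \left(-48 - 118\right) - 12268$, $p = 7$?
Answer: $12894$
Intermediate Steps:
$o = 1842$ ($o = \left(-85\right) \left(-166\right) - 12268 = 14110 - 12268 = 1842$)
$p o = 7 \cdot 1842 = 12894$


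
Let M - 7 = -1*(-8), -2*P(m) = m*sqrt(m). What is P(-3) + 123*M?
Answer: 1845 + 3*I*sqrt(3)/2 ≈ 1845.0 + 2.5981*I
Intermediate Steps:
P(m) = -m**(3/2)/2 (P(m) = -m*sqrt(m)/2 = -m**(3/2)/2)
M = 15 (M = 7 - 1*(-8) = 7 + 8 = 15)
P(-3) + 123*M = -(-3)*I*sqrt(3)/2 + 123*15 = -(-3)*I*sqrt(3)/2 + 1845 = 3*I*sqrt(3)/2 + 1845 = 1845 + 3*I*sqrt(3)/2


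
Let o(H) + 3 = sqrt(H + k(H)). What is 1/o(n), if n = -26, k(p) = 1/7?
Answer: -21/244 - I*sqrt(1267)/244 ≈ -0.086066 - 0.14588*I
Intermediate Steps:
k(p) = 1/7
o(H) = -3 + sqrt(1/7 + H) (o(H) = -3 + sqrt(H + 1/7) = -3 + sqrt(1/7 + H))
1/o(n) = 1/(-3 + sqrt(7 + 49*(-26))/7) = 1/(-3 + sqrt(7 - 1274)/7) = 1/(-3 + sqrt(-1267)/7) = 1/(-3 + (I*sqrt(1267))/7) = 1/(-3 + I*sqrt(1267)/7)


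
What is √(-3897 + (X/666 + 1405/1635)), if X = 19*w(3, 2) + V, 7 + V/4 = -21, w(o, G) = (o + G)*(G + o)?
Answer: I*√2281039545354/24198 ≈ 62.415*I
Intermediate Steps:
w(o, G) = (G + o)² (w(o, G) = (G + o)*(G + o) = (G + o)²)
V = -112 (V = -28 + 4*(-21) = -28 - 84 = -112)
X = 363 (X = 19*(2 + 3)² - 112 = 19*5² - 112 = 19*25 - 112 = 475 - 112 = 363)
√(-3897 + (X/666 + 1405/1635)) = √(-3897 + (363/666 + 1405/1635)) = √(-3897 + (363*(1/666) + 1405*(1/1635))) = √(-3897 + (121/222 + 281/327)) = √(-3897 + 33983/24198) = √(-94265623/24198) = I*√2281039545354/24198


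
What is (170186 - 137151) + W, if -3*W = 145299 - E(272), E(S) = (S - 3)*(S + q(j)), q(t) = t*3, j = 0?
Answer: 26974/3 ≈ 8991.3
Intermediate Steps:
q(t) = 3*t
E(S) = S*(-3 + S) (E(S) = (S - 3)*(S + 3*0) = (-3 + S)*(S + 0) = (-3 + S)*S = S*(-3 + S))
W = -72131/3 (W = -(145299 - 272*(-3 + 272))/3 = -(145299 - 272*269)/3 = -(145299 - 1*73168)/3 = -(145299 - 73168)/3 = -⅓*72131 = -72131/3 ≈ -24044.)
(170186 - 137151) + W = (170186 - 137151) - 72131/3 = 33035 - 72131/3 = 26974/3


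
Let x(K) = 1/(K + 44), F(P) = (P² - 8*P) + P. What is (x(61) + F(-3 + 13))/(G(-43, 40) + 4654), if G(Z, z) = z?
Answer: 3151/492870 ≈ 0.0063932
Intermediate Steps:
F(P) = P² - 7*P
x(K) = 1/(44 + K)
(x(61) + F(-3 + 13))/(G(-43, 40) + 4654) = (1/(44 + 61) + (-3 + 13)*(-7 + (-3 + 13)))/(40 + 4654) = (1/105 + 10*(-7 + 10))/4694 = (1/105 + 10*3)*(1/4694) = (1/105 + 30)*(1/4694) = (3151/105)*(1/4694) = 3151/492870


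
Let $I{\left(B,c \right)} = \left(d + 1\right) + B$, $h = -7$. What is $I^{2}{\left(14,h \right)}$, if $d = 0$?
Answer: $225$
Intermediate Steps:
$I{\left(B,c \right)} = 1 + B$ ($I{\left(B,c \right)} = \left(0 + 1\right) + B = 1 + B$)
$I^{2}{\left(14,h \right)} = \left(1 + 14\right)^{2} = 15^{2} = 225$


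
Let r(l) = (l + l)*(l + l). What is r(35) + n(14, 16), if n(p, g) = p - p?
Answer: 4900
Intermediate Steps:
r(l) = 4*l**2 (r(l) = (2*l)*(2*l) = 4*l**2)
n(p, g) = 0
r(35) + n(14, 16) = 4*35**2 + 0 = 4*1225 + 0 = 4900 + 0 = 4900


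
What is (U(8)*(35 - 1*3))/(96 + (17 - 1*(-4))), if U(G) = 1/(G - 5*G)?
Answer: -1/117 ≈ -0.0085470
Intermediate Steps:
U(G) = -1/(4*G) (U(G) = 1/(-4*G) = -1/(4*G))
(U(8)*(35 - 1*3))/(96 + (17 - 1*(-4))) = ((-¼/8)*(35 - 1*3))/(96 + (17 - 1*(-4))) = ((-¼*⅛)*(35 - 3))/(96 + (17 + 4)) = (-1/32*32)/(96 + 21) = -1/117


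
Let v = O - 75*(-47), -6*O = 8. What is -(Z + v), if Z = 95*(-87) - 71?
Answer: 14437/3 ≈ 4812.3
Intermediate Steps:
O = -4/3 (O = -1/6*8 = -4/3 ≈ -1.3333)
v = 10571/3 (v = -4/3 - 75*(-47) = -4/3 + 3525 = 10571/3 ≈ 3523.7)
Z = -8336 (Z = -8265 - 71 = -8336)
-(Z + v) = -(-8336 + 10571/3) = -1*(-14437/3) = 14437/3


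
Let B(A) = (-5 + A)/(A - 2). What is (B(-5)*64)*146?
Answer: 93440/7 ≈ 13349.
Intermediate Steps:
B(A) = (-5 + A)/(-2 + A)
(B(-5)*64)*146 = (((-5 - 5)/(-2 - 5))*64)*146 = ((-10/(-7))*64)*146 = (-⅐*(-10)*64)*146 = ((10/7)*64)*146 = (640/7)*146 = 93440/7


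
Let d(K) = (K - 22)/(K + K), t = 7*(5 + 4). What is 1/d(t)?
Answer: 126/41 ≈ 3.0732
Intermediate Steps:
t = 63 (t = 7*9 = 63)
d(K) = (-22 + K)/(2*K) (d(K) = (-22 + K)/((2*K)) = (-22 + K)*(1/(2*K)) = (-22 + K)/(2*K))
1/d(t) = 1/((½)*(-22 + 63)/63) = 1/((½)*(1/63)*41) = 1/(41/126) = 126/41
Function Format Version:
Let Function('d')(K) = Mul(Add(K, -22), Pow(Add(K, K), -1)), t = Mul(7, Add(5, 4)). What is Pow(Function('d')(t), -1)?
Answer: Rational(126, 41) ≈ 3.0732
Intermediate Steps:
t = 63 (t = Mul(7, 9) = 63)
Function('d')(K) = Mul(Rational(1, 2), Pow(K, -1), Add(-22, K)) (Function('d')(K) = Mul(Add(-22, K), Pow(Mul(2, K), -1)) = Mul(Add(-22, K), Mul(Rational(1, 2), Pow(K, -1))) = Mul(Rational(1, 2), Pow(K, -1), Add(-22, K)))
Pow(Function('d')(t), -1) = Pow(Mul(Rational(1, 2), Pow(63, -1), Add(-22, 63)), -1) = Pow(Mul(Rational(1, 2), Rational(1, 63), 41), -1) = Pow(Rational(41, 126), -1) = Rational(126, 41)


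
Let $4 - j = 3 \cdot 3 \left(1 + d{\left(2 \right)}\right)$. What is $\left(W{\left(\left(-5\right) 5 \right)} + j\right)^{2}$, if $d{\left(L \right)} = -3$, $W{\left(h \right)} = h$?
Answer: $9$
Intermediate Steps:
$j = 22$ ($j = 4 - 3 \cdot 3 \left(1 - 3\right) = 4 - 9 \left(-2\right) = 4 - -18 = 4 + 18 = 22$)
$\left(W{\left(\left(-5\right) 5 \right)} + j\right)^{2} = \left(\left(-5\right) 5 + 22\right)^{2} = \left(-25 + 22\right)^{2} = \left(-3\right)^{2} = 9$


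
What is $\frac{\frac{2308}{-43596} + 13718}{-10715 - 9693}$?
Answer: $- \frac{149511905}{222426792} \approx -0.67218$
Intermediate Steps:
$\frac{\frac{2308}{-43596} + 13718}{-10715 - 9693} = \frac{2308 \left(- \frac{1}{43596}\right) + 13718}{-20408} = \left(- \frac{577}{10899} + 13718\right) \left(- \frac{1}{20408}\right) = \frac{149511905}{10899} \left(- \frac{1}{20408}\right) = - \frac{149511905}{222426792}$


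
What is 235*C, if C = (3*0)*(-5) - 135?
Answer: -31725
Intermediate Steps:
C = -135 (C = 0*(-5) - 135 = 0 - 135 = -135)
235*C = 235*(-135) = -31725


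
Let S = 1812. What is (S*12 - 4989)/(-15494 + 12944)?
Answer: -1117/170 ≈ -6.5706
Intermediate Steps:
(S*12 - 4989)/(-15494 + 12944) = (1812*12 - 4989)/(-15494 + 12944) = (21744 - 4989)/(-2550) = 16755*(-1/2550) = -1117/170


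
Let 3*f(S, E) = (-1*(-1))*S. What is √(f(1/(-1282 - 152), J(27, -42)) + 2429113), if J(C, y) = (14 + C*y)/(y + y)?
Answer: 5*√199804843670/1434 ≈ 1558.6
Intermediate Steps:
J(C, y) = (14 + C*y)/(2*y) (J(C, y) = (14 + C*y)/((2*y)) = (14 + C*y)*(1/(2*y)) = (14 + C*y)/(2*y))
f(S, E) = S/3 (f(S, E) = ((-1*(-1))*S)/3 = (1*S)/3 = S/3)
√(f(1/(-1282 - 152), J(27, -42)) + 2429113) = √(1/(3*(-1282 - 152)) + 2429113) = √((⅓)/(-1434) + 2429113) = √((⅓)*(-1/1434) + 2429113) = √(-1/4302 + 2429113) = √(10450044125/4302) = 5*√199804843670/1434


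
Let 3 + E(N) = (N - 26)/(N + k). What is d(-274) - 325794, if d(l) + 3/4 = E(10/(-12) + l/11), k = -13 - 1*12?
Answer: -4364372999/13396 ≈ -3.2580e+5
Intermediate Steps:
k = -25 (k = -13 - 12 = -25)
E(N) = -3 + (-26 + N)/(-25 + N) (E(N) = -3 + (N - 26)/(N - 25) = -3 + (-26 + N)/(-25 + N))
d(l) = -¾ + (152/3 - 2*l/11)/(-155/6 + l/11) (d(l) = -¾ + (49 - 2*(10/(-12) + l/11))/(-25 + (10/(-12) + l/11)) = -¾ + (49 - 2*(10*(-1/12) + l*(1/11)))/(-25 + (10*(-1/12) + l*(1/11))) = -¾ + (49 - 2*(-⅚ + l/11))/(-25 + (-⅚ + l/11)) = -¾ + (49 + (5/3 - 2*l/11))/(-155/6 + l/11) = -¾ + (152/3 - 2*l/11)/(-155/6 + l/11))
d(-274) - 325794 = 11*(1681 - 6*(-274))/(4*(-1705 + 6*(-274))) - 325794 = 11*(1681 + 1644)/(4*(-1705 - 1644)) - 325794 = (11/4)*3325/(-3349) - 325794 = (11/4)*(-1/3349)*3325 - 325794 = -36575/13396 - 325794 = -4364372999/13396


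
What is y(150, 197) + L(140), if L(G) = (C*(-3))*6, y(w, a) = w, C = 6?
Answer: 42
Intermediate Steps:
L(G) = -108 (L(G) = (6*(-3))*6 = -18*6 = -108)
y(150, 197) + L(140) = 150 - 108 = 42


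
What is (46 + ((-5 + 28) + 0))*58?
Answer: 4002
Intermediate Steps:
(46 + ((-5 + 28) + 0))*58 = (46 + (23 + 0))*58 = (46 + 23)*58 = 69*58 = 4002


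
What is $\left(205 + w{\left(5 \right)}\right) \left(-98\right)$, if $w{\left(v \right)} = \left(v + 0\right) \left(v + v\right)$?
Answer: $-24990$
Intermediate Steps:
$w{\left(v \right)} = 2 v^{2}$ ($w{\left(v \right)} = v 2 v = 2 v^{2}$)
$\left(205 + w{\left(5 \right)}\right) \left(-98\right) = \left(205 + 2 \cdot 5^{2}\right) \left(-98\right) = \left(205 + 2 \cdot 25\right) \left(-98\right) = \left(205 + 50\right) \left(-98\right) = 255 \left(-98\right) = -24990$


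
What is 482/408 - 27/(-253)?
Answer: 66481/51612 ≈ 1.2881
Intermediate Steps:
482/408 - 27/(-253) = 482*(1/408) - 27*(-1/253) = 241/204 + 27/253 = 66481/51612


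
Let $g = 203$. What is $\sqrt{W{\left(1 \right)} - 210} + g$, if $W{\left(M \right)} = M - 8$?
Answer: $203 + i \sqrt{217} \approx 203.0 + 14.731 i$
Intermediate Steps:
$W{\left(M \right)} = -8 + M$ ($W{\left(M \right)} = M - 8 = -8 + M$)
$\sqrt{W{\left(1 \right)} - 210} + g = \sqrt{\left(-8 + 1\right) - 210} + 203 = \sqrt{-7 - 210} + 203 = \sqrt{-217} + 203 = i \sqrt{217} + 203 = 203 + i \sqrt{217}$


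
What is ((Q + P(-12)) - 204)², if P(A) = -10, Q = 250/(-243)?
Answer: 2730271504/59049 ≈ 46237.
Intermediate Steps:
Q = -250/243 (Q = 250*(-1/243) = -250/243 ≈ -1.0288)
((Q + P(-12)) - 204)² = ((-250/243 - 10) - 204)² = (-2680/243 - 204)² = (-52252/243)² = 2730271504/59049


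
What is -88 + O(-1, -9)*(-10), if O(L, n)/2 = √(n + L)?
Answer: -88 - 20*I*√10 ≈ -88.0 - 63.246*I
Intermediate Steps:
O(L, n) = 2*√(L + n) (O(L, n) = 2*√(n + L) = 2*√(L + n))
-88 + O(-1, -9)*(-10) = -88 + (2*√(-1 - 9))*(-10) = -88 + (2*√(-10))*(-10) = -88 + (2*(I*√10))*(-10) = -88 + (2*I*√10)*(-10) = -88 - 20*I*√10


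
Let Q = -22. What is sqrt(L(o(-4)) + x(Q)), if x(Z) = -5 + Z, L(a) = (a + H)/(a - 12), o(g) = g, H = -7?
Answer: I*sqrt(421)/4 ≈ 5.1296*I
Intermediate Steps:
L(a) = (-7 + a)/(-12 + a) (L(a) = (a - 7)/(a - 12) = (-7 + a)/(-12 + a))
sqrt(L(o(-4)) + x(Q)) = sqrt((-7 - 4)/(-12 - 4) + (-5 - 22)) = sqrt(-11/(-16) - 27) = sqrt(-1/16*(-11) - 27) = sqrt(11/16 - 27) = sqrt(-421/16) = I*sqrt(421)/4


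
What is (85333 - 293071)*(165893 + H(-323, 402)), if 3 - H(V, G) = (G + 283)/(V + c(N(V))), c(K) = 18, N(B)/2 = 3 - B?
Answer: -2102265558234/61 ≈ -3.4463e+10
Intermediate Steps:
N(B) = 6 - 2*B (N(B) = 2*(3 - B) = 6 - 2*B)
H(V, G) = 3 - (283 + G)/(18 + V) (H(V, G) = 3 - (G + 283)/(V + 18) = 3 - (283 + G)/(18 + V))
(85333 - 293071)*(165893 + H(-323, 402)) = (85333 - 293071)*(165893 + (-229 - 1*402 + 3*(-323))/(18 - 323)) = -207738*(165893 + (-229 - 402 - 969)/(-305)) = -207738*(165893 - 1/305*(-1600)) = -207738*(165893 + 320/61) = -207738*10119793/61 = -2102265558234/61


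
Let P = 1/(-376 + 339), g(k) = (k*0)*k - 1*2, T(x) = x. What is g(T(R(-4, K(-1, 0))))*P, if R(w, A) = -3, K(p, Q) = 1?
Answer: 2/37 ≈ 0.054054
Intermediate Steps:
g(k) = -2 (g(k) = 0*k - 2 = 0 - 2 = -2)
P = -1/37 (P = 1/(-37) = -1/37 ≈ -0.027027)
g(T(R(-4, K(-1, 0))))*P = -2*(-1/37) = 2/37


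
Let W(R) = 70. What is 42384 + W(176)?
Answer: 42454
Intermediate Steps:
42384 + W(176) = 42384 + 70 = 42454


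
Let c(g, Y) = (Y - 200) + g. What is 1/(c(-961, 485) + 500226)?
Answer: 1/499550 ≈ 2.0018e-6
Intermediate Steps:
c(g, Y) = -200 + Y + g (c(g, Y) = (-200 + Y) + g = -200 + Y + g)
1/(c(-961, 485) + 500226) = 1/((-200 + 485 - 961) + 500226) = 1/(-676 + 500226) = 1/499550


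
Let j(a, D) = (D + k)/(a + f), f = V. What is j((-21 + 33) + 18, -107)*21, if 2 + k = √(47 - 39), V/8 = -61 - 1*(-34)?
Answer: 763/62 - 7*√2/31 ≈ 11.987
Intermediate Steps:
V = -216 (V = 8*(-61 - 1*(-34)) = 8*(-61 + 34) = 8*(-27) = -216)
k = -2 + 2*√2 (k = -2 + √(47 - 39) = -2 + √8 = -2 + 2*√2 ≈ 0.82843)
f = -216
j(a, D) = (-2 + D + 2*√2)/(-216 + a) (j(a, D) = (D + (-2 + 2*√2))/(a - 216) = (-2 + D + 2*√2)/(-216 + a))
j((-21 + 33) + 18, -107)*21 = ((-2 - 107 + 2*√2)/(-216 + ((-21 + 33) + 18)))*21 = ((-109 + 2*√2)/(-216 + (12 + 18)))*21 = ((-109 + 2*√2)/(-216 + 30))*21 = ((-109 + 2*√2)/(-186))*21 = -(-109 + 2*√2)/186*21 = (109/186 - √2/93)*21 = 763/62 - 7*√2/31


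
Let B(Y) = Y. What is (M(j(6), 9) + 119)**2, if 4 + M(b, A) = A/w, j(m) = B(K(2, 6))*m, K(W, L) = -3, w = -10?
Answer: 1301881/100 ≈ 13019.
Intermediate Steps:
j(m) = -3*m
M(b, A) = -4 - A/10 (M(b, A) = -4 + A/(-10) = -4 + A*(-1/10) = -4 - A/10)
(M(j(6), 9) + 119)**2 = ((-4 - 1/10*9) + 119)**2 = ((-4 - 9/10) + 119)**2 = (-49/10 + 119)**2 = (1141/10)**2 = 1301881/100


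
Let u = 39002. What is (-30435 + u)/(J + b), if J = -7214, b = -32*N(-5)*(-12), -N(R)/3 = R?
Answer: -8567/1454 ≈ -5.8920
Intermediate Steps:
N(R) = -3*R
b = 5760 (b = -(-96)*(-5)*(-12) = -32*15*(-12) = -480*(-12) = 5760)
(-30435 + u)/(J + b) = (-30435 + 39002)/(-7214 + 5760) = 8567/(-1454) = 8567*(-1/1454) = -8567/1454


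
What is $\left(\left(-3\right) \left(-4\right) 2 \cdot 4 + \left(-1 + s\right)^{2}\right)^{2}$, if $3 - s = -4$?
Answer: $17424$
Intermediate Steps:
$s = 7$ ($s = 3 - -4 = 3 + 4 = 7$)
$\left(\left(-3\right) \left(-4\right) 2 \cdot 4 + \left(-1 + s\right)^{2}\right)^{2} = \left(\left(-3\right) \left(-4\right) 2 \cdot 4 + \left(-1 + 7\right)^{2}\right)^{2} = \left(12 \cdot 2 \cdot 4 + 6^{2}\right)^{2} = \left(24 \cdot 4 + 36\right)^{2} = \left(96 + 36\right)^{2} = 132^{2} = 17424$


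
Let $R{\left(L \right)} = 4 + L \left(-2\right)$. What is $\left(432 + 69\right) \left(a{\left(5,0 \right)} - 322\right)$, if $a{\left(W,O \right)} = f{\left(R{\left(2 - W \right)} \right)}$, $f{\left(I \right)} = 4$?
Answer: $-159318$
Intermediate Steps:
$R{\left(L \right)} = 4 - 2 L$
$a{\left(W,O \right)} = 4$
$\left(432 + 69\right) \left(a{\left(5,0 \right)} - 322\right) = \left(432 + 69\right) \left(4 - 322\right) = 501 \left(-318\right) = -159318$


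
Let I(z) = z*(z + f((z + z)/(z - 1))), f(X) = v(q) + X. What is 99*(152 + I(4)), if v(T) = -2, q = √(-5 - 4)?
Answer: 16896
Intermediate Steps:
q = 3*I (q = √(-9) = 3*I ≈ 3.0*I)
f(X) = -2 + X
I(z) = z*(-2 + z + 2*z/(-1 + z)) (I(z) = z*(z + (-2 + (z + z)/(z - 1))) = z*(z + (-2 + (2*z)/(-1 + z))) = z*(z + (-2 + 2*z/(-1 + z))) = z*(-2 + z + 2*z/(-1 + z)))
99*(152 + I(4)) = 99*(152 + 4*(2 + 4*(-1 + 4))/(-1 + 4)) = 99*(152 + 4*(2 + 4*3)/3) = 99*(152 + 4*(⅓)*(2 + 12)) = 99*(152 + 4*(⅓)*14) = 99*(152 + 56/3) = 99*(512/3) = 16896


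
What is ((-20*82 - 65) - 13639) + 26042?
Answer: 10698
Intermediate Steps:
((-20*82 - 65) - 13639) + 26042 = ((-1640 - 65) - 13639) + 26042 = (-1705 - 13639) + 26042 = -15344 + 26042 = 10698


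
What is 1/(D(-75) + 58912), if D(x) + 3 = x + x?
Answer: 1/58759 ≈ 1.7019e-5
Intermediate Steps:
D(x) = -3 + 2*x (D(x) = -3 + (x + x) = -3 + 2*x)
1/(D(-75) + 58912) = 1/((-3 + 2*(-75)) + 58912) = 1/((-3 - 150) + 58912) = 1/(-153 + 58912) = 1/58759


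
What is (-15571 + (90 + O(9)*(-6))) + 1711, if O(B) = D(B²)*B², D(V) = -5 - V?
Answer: 28026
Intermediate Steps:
O(B) = B²*(-5 - B²) (O(B) = (-5 - B²)*B² = B²*(-5 - B²))
(-15571 + (90 + O(9)*(-6))) + 1711 = (-15571 + (90 + (9²*(-5 - 1*9²))*(-6))) + 1711 = (-15571 + (90 + (81*(-5 - 1*81))*(-6))) + 1711 = (-15571 + (90 + (81*(-5 - 81))*(-6))) + 1711 = (-15571 + (90 + (81*(-86))*(-6))) + 1711 = (-15571 + (90 - 6966*(-6))) + 1711 = (-15571 + (90 + 41796)) + 1711 = (-15571 + 41886) + 1711 = 26315 + 1711 = 28026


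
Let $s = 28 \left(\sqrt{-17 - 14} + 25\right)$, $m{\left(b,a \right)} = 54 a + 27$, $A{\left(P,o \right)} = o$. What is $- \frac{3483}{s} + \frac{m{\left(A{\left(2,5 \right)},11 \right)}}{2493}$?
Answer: $- \frac{22852383}{5087936} + \frac{3483 i \sqrt{31}}{18368} \approx -4.4915 + 1.0558 i$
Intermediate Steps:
$m{\left(b,a \right)} = 27 + 54 a$
$s = 700 + 28 i \sqrt{31}$ ($s = 28 \left(\sqrt{-31} + 25\right) = 28 \left(i \sqrt{31} + 25\right) = 28 \left(25 + i \sqrt{31}\right) = 700 + 28 i \sqrt{31} \approx 700.0 + 155.9 i$)
$- \frac{3483}{s} + \frac{m{\left(A{\left(2,5 \right)},11 \right)}}{2493} = - \frac{3483}{700 + 28 i \sqrt{31}} + \frac{27 + 54 \cdot 11}{2493} = - \frac{3483}{700 + 28 i \sqrt{31}} + \left(27 + 594\right) \frac{1}{2493} = - \frac{3483}{700 + 28 i \sqrt{31}} + 621 \cdot \frac{1}{2493} = - \frac{3483}{700 + 28 i \sqrt{31}} + \frac{69}{277} = \frac{69}{277} - \frac{3483}{700 + 28 i \sqrt{31}}$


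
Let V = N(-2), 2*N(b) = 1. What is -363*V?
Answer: -363/2 ≈ -181.50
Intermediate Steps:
N(b) = ½ (N(b) = (½)*1 = ½)
V = ½ ≈ 0.50000
-363*V = -363*½ = -363/2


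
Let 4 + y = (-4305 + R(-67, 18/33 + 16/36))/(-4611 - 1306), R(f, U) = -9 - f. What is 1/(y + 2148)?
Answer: 5917/12690295 ≈ 0.00046626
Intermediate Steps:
y = -19421/5917 (y = -4 + (-4305 + (-9 - 1*(-67)))/(-4611 - 1306) = -4 + (-4305 + (-9 + 67))/(-5917) = -4 + (-4305 + 58)*(-1/5917) = -4 - 4247*(-1/5917) = -4 + 4247/5917 = -19421/5917 ≈ -3.2822)
1/(y + 2148) = 1/(-19421/5917 + 2148) = 1/(12690295/5917) = 5917/12690295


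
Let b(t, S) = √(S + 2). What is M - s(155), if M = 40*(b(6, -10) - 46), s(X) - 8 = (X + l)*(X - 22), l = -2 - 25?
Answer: -18872 + 80*I*√2 ≈ -18872.0 + 113.14*I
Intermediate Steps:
l = -27
b(t, S) = √(2 + S)
s(X) = 8 + (-27 + X)*(-22 + X) (s(X) = 8 + (X - 27)*(X - 22) = 8 + (-27 + X)*(-22 + X))
M = -1840 + 80*I*√2 (M = 40*(√(2 - 10) - 46) = 40*(√(-8) - 46) = 40*(2*I*√2 - 46) = 40*(-46 + 2*I*√2) = -1840 + 80*I*√2 ≈ -1840.0 + 113.14*I)
M - s(155) = (-1840 + 80*I*√2) - (602 + 155² - 49*155) = (-1840 + 80*I*√2) - (602 + 24025 - 7595) = (-1840 + 80*I*√2) - 1*17032 = (-1840 + 80*I*√2) - 17032 = -18872 + 80*I*√2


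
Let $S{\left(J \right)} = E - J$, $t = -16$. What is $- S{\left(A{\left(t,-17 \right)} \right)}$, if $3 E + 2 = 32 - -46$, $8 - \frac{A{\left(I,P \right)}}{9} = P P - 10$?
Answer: $- \frac{7393}{3} \approx -2464.3$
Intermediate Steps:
$A{\left(I,P \right)} = 162 - 9 P^{2}$ ($A{\left(I,P \right)} = 72 - 9 \left(P P - 10\right) = 72 - 9 \left(P^{2} - 10\right) = 72 - 9 \left(-10 + P^{2}\right) = 72 - \left(-90 + 9 P^{2}\right) = 162 - 9 P^{2}$)
$E = \frac{76}{3}$ ($E = - \frac{2}{3} + \frac{32 - -46}{3} = - \frac{2}{3} + \frac{32 + 46}{3} = - \frac{2}{3} + \frac{1}{3} \cdot 78 = - \frac{2}{3} + 26 = \frac{76}{3} \approx 25.333$)
$S{\left(J \right)} = \frac{76}{3} - J$
$- S{\left(A{\left(t,-17 \right)} \right)} = - (\frac{76}{3} - \left(162 - 9 \left(-17\right)^{2}\right)) = - (\frac{76}{3} - \left(162 - 2601\right)) = - (\frac{76}{3} - -2439) = - (\frac{76}{3} + 2439) = \left(-1\right) \frac{7393}{3} = - \frac{7393}{3}$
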